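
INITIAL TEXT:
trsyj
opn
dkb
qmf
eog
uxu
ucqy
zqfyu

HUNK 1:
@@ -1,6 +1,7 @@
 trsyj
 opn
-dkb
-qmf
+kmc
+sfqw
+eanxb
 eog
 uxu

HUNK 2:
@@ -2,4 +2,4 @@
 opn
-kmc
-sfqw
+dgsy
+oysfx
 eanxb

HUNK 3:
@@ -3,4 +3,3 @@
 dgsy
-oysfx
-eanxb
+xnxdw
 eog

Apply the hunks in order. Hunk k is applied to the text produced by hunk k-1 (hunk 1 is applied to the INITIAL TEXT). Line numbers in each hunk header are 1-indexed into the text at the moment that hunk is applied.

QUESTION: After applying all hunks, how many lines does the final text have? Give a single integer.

Hunk 1: at line 1 remove [dkb,qmf] add [kmc,sfqw,eanxb] -> 9 lines: trsyj opn kmc sfqw eanxb eog uxu ucqy zqfyu
Hunk 2: at line 2 remove [kmc,sfqw] add [dgsy,oysfx] -> 9 lines: trsyj opn dgsy oysfx eanxb eog uxu ucqy zqfyu
Hunk 3: at line 3 remove [oysfx,eanxb] add [xnxdw] -> 8 lines: trsyj opn dgsy xnxdw eog uxu ucqy zqfyu
Final line count: 8

Answer: 8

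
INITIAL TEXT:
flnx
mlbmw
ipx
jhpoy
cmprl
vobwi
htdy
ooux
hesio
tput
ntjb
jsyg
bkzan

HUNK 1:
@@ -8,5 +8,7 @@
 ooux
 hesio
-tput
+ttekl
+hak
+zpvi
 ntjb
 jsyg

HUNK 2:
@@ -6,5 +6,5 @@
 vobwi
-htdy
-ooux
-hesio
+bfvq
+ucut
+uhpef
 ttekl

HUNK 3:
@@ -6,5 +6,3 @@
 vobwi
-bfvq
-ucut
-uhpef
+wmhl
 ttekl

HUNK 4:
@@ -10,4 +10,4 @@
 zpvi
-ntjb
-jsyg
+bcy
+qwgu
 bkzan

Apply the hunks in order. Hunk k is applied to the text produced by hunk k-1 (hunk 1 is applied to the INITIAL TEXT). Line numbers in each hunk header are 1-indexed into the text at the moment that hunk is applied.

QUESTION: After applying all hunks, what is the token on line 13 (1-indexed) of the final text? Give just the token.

Hunk 1: at line 8 remove [tput] add [ttekl,hak,zpvi] -> 15 lines: flnx mlbmw ipx jhpoy cmprl vobwi htdy ooux hesio ttekl hak zpvi ntjb jsyg bkzan
Hunk 2: at line 6 remove [htdy,ooux,hesio] add [bfvq,ucut,uhpef] -> 15 lines: flnx mlbmw ipx jhpoy cmprl vobwi bfvq ucut uhpef ttekl hak zpvi ntjb jsyg bkzan
Hunk 3: at line 6 remove [bfvq,ucut,uhpef] add [wmhl] -> 13 lines: flnx mlbmw ipx jhpoy cmprl vobwi wmhl ttekl hak zpvi ntjb jsyg bkzan
Hunk 4: at line 10 remove [ntjb,jsyg] add [bcy,qwgu] -> 13 lines: flnx mlbmw ipx jhpoy cmprl vobwi wmhl ttekl hak zpvi bcy qwgu bkzan
Final line 13: bkzan

Answer: bkzan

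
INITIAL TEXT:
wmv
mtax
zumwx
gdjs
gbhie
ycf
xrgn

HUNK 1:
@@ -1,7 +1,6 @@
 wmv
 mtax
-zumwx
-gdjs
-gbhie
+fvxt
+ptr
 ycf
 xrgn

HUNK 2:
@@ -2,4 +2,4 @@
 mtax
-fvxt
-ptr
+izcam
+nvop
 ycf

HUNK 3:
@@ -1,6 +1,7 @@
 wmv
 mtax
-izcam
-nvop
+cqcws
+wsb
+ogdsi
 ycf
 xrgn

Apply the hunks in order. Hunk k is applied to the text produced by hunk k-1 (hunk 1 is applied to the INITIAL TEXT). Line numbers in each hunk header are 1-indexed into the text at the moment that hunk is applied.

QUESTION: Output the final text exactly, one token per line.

Hunk 1: at line 1 remove [zumwx,gdjs,gbhie] add [fvxt,ptr] -> 6 lines: wmv mtax fvxt ptr ycf xrgn
Hunk 2: at line 2 remove [fvxt,ptr] add [izcam,nvop] -> 6 lines: wmv mtax izcam nvop ycf xrgn
Hunk 3: at line 1 remove [izcam,nvop] add [cqcws,wsb,ogdsi] -> 7 lines: wmv mtax cqcws wsb ogdsi ycf xrgn

Answer: wmv
mtax
cqcws
wsb
ogdsi
ycf
xrgn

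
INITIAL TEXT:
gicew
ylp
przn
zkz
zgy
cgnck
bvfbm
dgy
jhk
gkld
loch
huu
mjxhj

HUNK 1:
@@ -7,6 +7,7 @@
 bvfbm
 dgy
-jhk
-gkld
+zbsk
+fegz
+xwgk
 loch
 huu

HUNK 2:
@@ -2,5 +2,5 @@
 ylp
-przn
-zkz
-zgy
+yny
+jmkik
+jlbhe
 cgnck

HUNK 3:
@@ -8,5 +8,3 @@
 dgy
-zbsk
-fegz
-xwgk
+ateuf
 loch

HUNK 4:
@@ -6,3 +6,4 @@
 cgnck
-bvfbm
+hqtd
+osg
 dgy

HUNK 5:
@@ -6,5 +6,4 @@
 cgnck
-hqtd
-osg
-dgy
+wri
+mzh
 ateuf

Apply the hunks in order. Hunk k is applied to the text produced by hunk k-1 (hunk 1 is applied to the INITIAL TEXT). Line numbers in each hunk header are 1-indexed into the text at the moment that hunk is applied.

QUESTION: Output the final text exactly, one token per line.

Hunk 1: at line 7 remove [jhk,gkld] add [zbsk,fegz,xwgk] -> 14 lines: gicew ylp przn zkz zgy cgnck bvfbm dgy zbsk fegz xwgk loch huu mjxhj
Hunk 2: at line 2 remove [przn,zkz,zgy] add [yny,jmkik,jlbhe] -> 14 lines: gicew ylp yny jmkik jlbhe cgnck bvfbm dgy zbsk fegz xwgk loch huu mjxhj
Hunk 3: at line 8 remove [zbsk,fegz,xwgk] add [ateuf] -> 12 lines: gicew ylp yny jmkik jlbhe cgnck bvfbm dgy ateuf loch huu mjxhj
Hunk 4: at line 6 remove [bvfbm] add [hqtd,osg] -> 13 lines: gicew ylp yny jmkik jlbhe cgnck hqtd osg dgy ateuf loch huu mjxhj
Hunk 5: at line 6 remove [hqtd,osg,dgy] add [wri,mzh] -> 12 lines: gicew ylp yny jmkik jlbhe cgnck wri mzh ateuf loch huu mjxhj

Answer: gicew
ylp
yny
jmkik
jlbhe
cgnck
wri
mzh
ateuf
loch
huu
mjxhj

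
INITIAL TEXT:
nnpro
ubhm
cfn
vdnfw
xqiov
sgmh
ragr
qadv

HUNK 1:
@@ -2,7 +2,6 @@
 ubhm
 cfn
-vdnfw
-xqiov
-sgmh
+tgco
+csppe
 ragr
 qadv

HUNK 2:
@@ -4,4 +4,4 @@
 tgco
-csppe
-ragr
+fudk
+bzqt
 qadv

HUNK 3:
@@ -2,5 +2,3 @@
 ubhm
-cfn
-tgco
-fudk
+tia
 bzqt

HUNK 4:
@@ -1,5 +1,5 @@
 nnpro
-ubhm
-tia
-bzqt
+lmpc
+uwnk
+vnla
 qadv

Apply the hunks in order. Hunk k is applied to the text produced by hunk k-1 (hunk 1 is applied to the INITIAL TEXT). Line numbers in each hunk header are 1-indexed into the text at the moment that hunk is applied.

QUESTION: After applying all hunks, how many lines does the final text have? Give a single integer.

Answer: 5

Derivation:
Hunk 1: at line 2 remove [vdnfw,xqiov,sgmh] add [tgco,csppe] -> 7 lines: nnpro ubhm cfn tgco csppe ragr qadv
Hunk 2: at line 4 remove [csppe,ragr] add [fudk,bzqt] -> 7 lines: nnpro ubhm cfn tgco fudk bzqt qadv
Hunk 3: at line 2 remove [cfn,tgco,fudk] add [tia] -> 5 lines: nnpro ubhm tia bzqt qadv
Hunk 4: at line 1 remove [ubhm,tia,bzqt] add [lmpc,uwnk,vnla] -> 5 lines: nnpro lmpc uwnk vnla qadv
Final line count: 5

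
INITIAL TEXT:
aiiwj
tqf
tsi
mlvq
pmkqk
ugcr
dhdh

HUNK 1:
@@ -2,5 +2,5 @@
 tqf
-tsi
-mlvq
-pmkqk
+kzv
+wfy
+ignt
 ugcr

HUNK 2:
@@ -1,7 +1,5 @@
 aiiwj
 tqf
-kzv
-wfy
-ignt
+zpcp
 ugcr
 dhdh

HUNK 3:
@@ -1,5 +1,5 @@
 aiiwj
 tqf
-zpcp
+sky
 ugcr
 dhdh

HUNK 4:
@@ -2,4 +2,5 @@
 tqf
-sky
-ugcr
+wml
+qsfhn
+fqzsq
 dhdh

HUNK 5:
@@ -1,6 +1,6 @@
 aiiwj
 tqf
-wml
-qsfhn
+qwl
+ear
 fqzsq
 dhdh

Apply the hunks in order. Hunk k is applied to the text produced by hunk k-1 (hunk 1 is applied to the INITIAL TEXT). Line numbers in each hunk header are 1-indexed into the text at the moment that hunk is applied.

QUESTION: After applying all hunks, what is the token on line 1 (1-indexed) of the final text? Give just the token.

Hunk 1: at line 2 remove [tsi,mlvq,pmkqk] add [kzv,wfy,ignt] -> 7 lines: aiiwj tqf kzv wfy ignt ugcr dhdh
Hunk 2: at line 1 remove [kzv,wfy,ignt] add [zpcp] -> 5 lines: aiiwj tqf zpcp ugcr dhdh
Hunk 3: at line 1 remove [zpcp] add [sky] -> 5 lines: aiiwj tqf sky ugcr dhdh
Hunk 4: at line 2 remove [sky,ugcr] add [wml,qsfhn,fqzsq] -> 6 lines: aiiwj tqf wml qsfhn fqzsq dhdh
Hunk 5: at line 1 remove [wml,qsfhn] add [qwl,ear] -> 6 lines: aiiwj tqf qwl ear fqzsq dhdh
Final line 1: aiiwj

Answer: aiiwj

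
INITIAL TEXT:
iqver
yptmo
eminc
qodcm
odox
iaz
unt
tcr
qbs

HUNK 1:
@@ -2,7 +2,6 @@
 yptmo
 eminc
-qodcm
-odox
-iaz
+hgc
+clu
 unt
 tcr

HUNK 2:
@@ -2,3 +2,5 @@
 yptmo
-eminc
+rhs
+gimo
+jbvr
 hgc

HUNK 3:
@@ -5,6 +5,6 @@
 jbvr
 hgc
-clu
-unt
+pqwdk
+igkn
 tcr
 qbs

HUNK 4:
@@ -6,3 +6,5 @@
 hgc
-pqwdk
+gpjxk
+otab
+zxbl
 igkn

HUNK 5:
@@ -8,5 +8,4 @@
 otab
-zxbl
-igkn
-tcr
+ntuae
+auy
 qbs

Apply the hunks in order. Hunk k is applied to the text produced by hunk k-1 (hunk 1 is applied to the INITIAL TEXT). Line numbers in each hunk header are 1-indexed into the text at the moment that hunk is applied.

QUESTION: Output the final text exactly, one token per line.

Hunk 1: at line 2 remove [qodcm,odox,iaz] add [hgc,clu] -> 8 lines: iqver yptmo eminc hgc clu unt tcr qbs
Hunk 2: at line 2 remove [eminc] add [rhs,gimo,jbvr] -> 10 lines: iqver yptmo rhs gimo jbvr hgc clu unt tcr qbs
Hunk 3: at line 5 remove [clu,unt] add [pqwdk,igkn] -> 10 lines: iqver yptmo rhs gimo jbvr hgc pqwdk igkn tcr qbs
Hunk 4: at line 6 remove [pqwdk] add [gpjxk,otab,zxbl] -> 12 lines: iqver yptmo rhs gimo jbvr hgc gpjxk otab zxbl igkn tcr qbs
Hunk 5: at line 8 remove [zxbl,igkn,tcr] add [ntuae,auy] -> 11 lines: iqver yptmo rhs gimo jbvr hgc gpjxk otab ntuae auy qbs

Answer: iqver
yptmo
rhs
gimo
jbvr
hgc
gpjxk
otab
ntuae
auy
qbs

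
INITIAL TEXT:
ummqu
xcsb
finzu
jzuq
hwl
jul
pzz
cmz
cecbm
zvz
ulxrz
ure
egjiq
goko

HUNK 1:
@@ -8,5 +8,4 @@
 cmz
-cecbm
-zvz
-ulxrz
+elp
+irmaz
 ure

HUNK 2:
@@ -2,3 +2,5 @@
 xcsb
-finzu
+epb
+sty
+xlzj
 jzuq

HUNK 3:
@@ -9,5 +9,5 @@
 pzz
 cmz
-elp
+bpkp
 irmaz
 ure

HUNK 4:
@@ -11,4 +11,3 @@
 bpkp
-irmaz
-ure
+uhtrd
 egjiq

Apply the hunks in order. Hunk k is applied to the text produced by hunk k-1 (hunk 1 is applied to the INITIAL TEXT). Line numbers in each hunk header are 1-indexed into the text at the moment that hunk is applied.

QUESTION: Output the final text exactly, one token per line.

Answer: ummqu
xcsb
epb
sty
xlzj
jzuq
hwl
jul
pzz
cmz
bpkp
uhtrd
egjiq
goko

Derivation:
Hunk 1: at line 8 remove [cecbm,zvz,ulxrz] add [elp,irmaz] -> 13 lines: ummqu xcsb finzu jzuq hwl jul pzz cmz elp irmaz ure egjiq goko
Hunk 2: at line 2 remove [finzu] add [epb,sty,xlzj] -> 15 lines: ummqu xcsb epb sty xlzj jzuq hwl jul pzz cmz elp irmaz ure egjiq goko
Hunk 3: at line 9 remove [elp] add [bpkp] -> 15 lines: ummqu xcsb epb sty xlzj jzuq hwl jul pzz cmz bpkp irmaz ure egjiq goko
Hunk 4: at line 11 remove [irmaz,ure] add [uhtrd] -> 14 lines: ummqu xcsb epb sty xlzj jzuq hwl jul pzz cmz bpkp uhtrd egjiq goko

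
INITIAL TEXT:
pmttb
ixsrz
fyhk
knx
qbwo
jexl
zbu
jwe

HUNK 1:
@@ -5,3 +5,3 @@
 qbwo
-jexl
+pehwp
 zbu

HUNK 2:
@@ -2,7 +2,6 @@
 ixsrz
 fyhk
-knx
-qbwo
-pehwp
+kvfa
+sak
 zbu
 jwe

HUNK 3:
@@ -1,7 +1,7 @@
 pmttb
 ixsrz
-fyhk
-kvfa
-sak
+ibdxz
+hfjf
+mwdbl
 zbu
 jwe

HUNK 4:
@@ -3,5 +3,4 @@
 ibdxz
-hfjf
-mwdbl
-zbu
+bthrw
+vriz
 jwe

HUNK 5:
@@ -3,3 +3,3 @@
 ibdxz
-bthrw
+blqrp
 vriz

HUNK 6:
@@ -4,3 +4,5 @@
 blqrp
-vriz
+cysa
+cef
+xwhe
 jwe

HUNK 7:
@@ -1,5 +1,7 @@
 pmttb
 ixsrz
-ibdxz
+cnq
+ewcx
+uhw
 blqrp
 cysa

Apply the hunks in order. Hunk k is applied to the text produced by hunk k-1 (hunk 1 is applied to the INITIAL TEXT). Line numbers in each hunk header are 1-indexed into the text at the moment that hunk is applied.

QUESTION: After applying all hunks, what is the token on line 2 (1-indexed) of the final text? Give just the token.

Answer: ixsrz

Derivation:
Hunk 1: at line 5 remove [jexl] add [pehwp] -> 8 lines: pmttb ixsrz fyhk knx qbwo pehwp zbu jwe
Hunk 2: at line 2 remove [knx,qbwo,pehwp] add [kvfa,sak] -> 7 lines: pmttb ixsrz fyhk kvfa sak zbu jwe
Hunk 3: at line 1 remove [fyhk,kvfa,sak] add [ibdxz,hfjf,mwdbl] -> 7 lines: pmttb ixsrz ibdxz hfjf mwdbl zbu jwe
Hunk 4: at line 3 remove [hfjf,mwdbl,zbu] add [bthrw,vriz] -> 6 lines: pmttb ixsrz ibdxz bthrw vriz jwe
Hunk 5: at line 3 remove [bthrw] add [blqrp] -> 6 lines: pmttb ixsrz ibdxz blqrp vriz jwe
Hunk 6: at line 4 remove [vriz] add [cysa,cef,xwhe] -> 8 lines: pmttb ixsrz ibdxz blqrp cysa cef xwhe jwe
Hunk 7: at line 1 remove [ibdxz] add [cnq,ewcx,uhw] -> 10 lines: pmttb ixsrz cnq ewcx uhw blqrp cysa cef xwhe jwe
Final line 2: ixsrz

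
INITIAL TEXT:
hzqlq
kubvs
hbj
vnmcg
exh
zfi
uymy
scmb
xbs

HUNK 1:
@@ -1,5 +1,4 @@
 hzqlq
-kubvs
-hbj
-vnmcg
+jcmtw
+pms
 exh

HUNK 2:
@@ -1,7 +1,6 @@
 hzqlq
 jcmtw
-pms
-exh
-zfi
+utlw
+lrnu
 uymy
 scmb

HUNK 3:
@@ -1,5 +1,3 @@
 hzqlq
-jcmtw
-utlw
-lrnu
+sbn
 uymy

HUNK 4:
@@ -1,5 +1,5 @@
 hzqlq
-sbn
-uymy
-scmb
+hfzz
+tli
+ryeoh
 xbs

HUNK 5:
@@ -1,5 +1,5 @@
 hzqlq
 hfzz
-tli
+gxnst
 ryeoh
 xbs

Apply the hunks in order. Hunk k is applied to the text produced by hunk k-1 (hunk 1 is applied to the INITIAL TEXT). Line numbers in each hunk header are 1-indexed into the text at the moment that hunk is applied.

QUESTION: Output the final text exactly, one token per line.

Answer: hzqlq
hfzz
gxnst
ryeoh
xbs

Derivation:
Hunk 1: at line 1 remove [kubvs,hbj,vnmcg] add [jcmtw,pms] -> 8 lines: hzqlq jcmtw pms exh zfi uymy scmb xbs
Hunk 2: at line 1 remove [pms,exh,zfi] add [utlw,lrnu] -> 7 lines: hzqlq jcmtw utlw lrnu uymy scmb xbs
Hunk 3: at line 1 remove [jcmtw,utlw,lrnu] add [sbn] -> 5 lines: hzqlq sbn uymy scmb xbs
Hunk 4: at line 1 remove [sbn,uymy,scmb] add [hfzz,tli,ryeoh] -> 5 lines: hzqlq hfzz tli ryeoh xbs
Hunk 5: at line 1 remove [tli] add [gxnst] -> 5 lines: hzqlq hfzz gxnst ryeoh xbs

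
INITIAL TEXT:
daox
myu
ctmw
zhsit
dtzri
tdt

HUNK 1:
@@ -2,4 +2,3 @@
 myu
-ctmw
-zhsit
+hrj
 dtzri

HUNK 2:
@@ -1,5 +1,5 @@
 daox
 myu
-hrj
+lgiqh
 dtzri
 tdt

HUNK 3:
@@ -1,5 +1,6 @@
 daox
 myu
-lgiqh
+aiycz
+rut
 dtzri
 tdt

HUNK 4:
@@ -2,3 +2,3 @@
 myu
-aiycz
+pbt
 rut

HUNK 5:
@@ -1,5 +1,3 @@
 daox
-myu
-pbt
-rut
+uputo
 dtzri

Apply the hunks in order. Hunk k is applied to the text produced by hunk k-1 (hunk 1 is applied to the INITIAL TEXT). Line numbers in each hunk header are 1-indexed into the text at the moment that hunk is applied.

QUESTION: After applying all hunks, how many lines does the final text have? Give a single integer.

Answer: 4

Derivation:
Hunk 1: at line 2 remove [ctmw,zhsit] add [hrj] -> 5 lines: daox myu hrj dtzri tdt
Hunk 2: at line 1 remove [hrj] add [lgiqh] -> 5 lines: daox myu lgiqh dtzri tdt
Hunk 3: at line 1 remove [lgiqh] add [aiycz,rut] -> 6 lines: daox myu aiycz rut dtzri tdt
Hunk 4: at line 2 remove [aiycz] add [pbt] -> 6 lines: daox myu pbt rut dtzri tdt
Hunk 5: at line 1 remove [myu,pbt,rut] add [uputo] -> 4 lines: daox uputo dtzri tdt
Final line count: 4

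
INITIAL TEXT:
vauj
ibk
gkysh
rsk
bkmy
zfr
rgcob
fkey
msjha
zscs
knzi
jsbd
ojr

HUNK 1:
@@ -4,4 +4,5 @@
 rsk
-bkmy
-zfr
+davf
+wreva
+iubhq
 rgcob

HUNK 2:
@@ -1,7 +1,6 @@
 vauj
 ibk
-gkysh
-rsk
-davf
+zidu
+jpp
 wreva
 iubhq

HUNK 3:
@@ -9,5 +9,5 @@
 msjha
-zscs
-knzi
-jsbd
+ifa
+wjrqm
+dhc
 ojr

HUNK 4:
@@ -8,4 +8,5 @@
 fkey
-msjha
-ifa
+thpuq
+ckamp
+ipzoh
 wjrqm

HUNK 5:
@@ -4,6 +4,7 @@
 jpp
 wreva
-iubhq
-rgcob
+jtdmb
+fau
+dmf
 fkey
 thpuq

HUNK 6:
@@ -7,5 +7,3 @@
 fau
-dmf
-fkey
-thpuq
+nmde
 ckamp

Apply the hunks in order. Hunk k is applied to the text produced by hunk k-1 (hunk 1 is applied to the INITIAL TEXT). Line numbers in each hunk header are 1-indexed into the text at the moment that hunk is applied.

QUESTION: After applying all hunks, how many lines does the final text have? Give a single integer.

Hunk 1: at line 4 remove [bkmy,zfr] add [davf,wreva,iubhq] -> 14 lines: vauj ibk gkysh rsk davf wreva iubhq rgcob fkey msjha zscs knzi jsbd ojr
Hunk 2: at line 1 remove [gkysh,rsk,davf] add [zidu,jpp] -> 13 lines: vauj ibk zidu jpp wreva iubhq rgcob fkey msjha zscs knzi jsbd ojr
Hunk 3: at line 9 remove [zscs,knzi,jsbd] add [ifa,wjrqm,dhc] -> 13 lines: vauj ibk zidu jpp wreva iubhq rgcob fkey msjha ifa wjrqm dhc ojr
Hunk 4: at line 8 remove [msjha,ifa] add [thpuq,ckamp,ipzoh] -> 14 lines: vauj ibk zidu jpp wreva iubhq rgcob fkey thpuq ckamp ipzoh wjrqm dhc ojr
Hunk 5: at line 4 remove [iubhq,rgcob] add [jtdmb,fau,dmf] -> 15 lines: vauj ibk zidu jpp wreva jtdmb fau dmf fkey thpuq ckamp ipzoh wjrqm dhc ojr
Hunk 6: at line 7 remove [dmf,fkey,thpuq] add [nmde] -> 13 lines: vauj ibk zidu jpp wreva jtdmb fau nmde ckamp ipzoh wjrqm dhc ojr
Final line count: 13

Answer: 13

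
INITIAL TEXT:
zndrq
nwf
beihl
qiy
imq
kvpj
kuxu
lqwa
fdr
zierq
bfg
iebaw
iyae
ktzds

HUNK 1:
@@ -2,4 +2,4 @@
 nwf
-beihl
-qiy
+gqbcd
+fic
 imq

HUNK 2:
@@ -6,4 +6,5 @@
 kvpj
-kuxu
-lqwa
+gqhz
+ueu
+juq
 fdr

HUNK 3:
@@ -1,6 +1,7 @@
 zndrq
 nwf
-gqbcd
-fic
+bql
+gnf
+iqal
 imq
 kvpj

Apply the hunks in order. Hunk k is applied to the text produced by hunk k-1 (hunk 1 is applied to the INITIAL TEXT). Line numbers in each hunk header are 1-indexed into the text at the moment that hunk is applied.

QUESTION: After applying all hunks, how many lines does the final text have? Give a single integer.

Hunk 1: at line 2 remove [beihl,qiy] add [gqbcd,fic] -> 14 lines: zndrq nwf gqbcd fic imq kvpj kuxu lqwa fdr zierq bfg iebaw iyae ktzds
Hunk 2: at line 6 remove [kuxu,lqwa] add [gqhz,ueu,juq] -> 15 lines: zndrq nwf gqbcd fic imq kvpj gqhz ueu juq fdr zierq bfg iebaw iyae ktzds
Hunk 3: at line 1 remove [gqbcd,fic] add [bql,gnf,iqal] -> 16 lines: zndrq nwf bql gnf iqal imq kvpj gqhz ueu juq fdr zierq bfg iebaw iyae ktzds
Final line count: 16

Answer: 16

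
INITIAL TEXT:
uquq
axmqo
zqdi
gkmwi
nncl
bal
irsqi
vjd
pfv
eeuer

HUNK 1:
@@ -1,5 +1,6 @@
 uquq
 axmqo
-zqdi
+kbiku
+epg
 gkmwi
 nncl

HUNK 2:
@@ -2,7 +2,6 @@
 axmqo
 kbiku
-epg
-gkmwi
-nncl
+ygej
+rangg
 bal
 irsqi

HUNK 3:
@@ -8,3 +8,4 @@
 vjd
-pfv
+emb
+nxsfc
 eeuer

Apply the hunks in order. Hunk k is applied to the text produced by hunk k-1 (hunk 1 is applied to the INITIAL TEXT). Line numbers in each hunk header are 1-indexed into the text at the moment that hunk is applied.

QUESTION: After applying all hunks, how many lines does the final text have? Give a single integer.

Answer: 11

Derivation:
Hunk 1: at line 1 remove [zqdi] add [kbiku,epg] -> 11 lines: uquq axmqo kbiku epg gkmwi nncl bal irsqi vjd pfv eeuer
Hunk 2: at line 2 remove [epg,gkmwi,nncl] add [ygej,rangg] -> 10 lines: uquq axmqo kbiku ygej rangg bal irsqi vjd pfv eeuer
Hunk 3: at line 8 remove [pfv] add [emb,nxsfc] -> 11 lines: uquq axmqo kbiku ygej rangg bal irsqi vjd emb nxsfc eeuer
Final line count: 11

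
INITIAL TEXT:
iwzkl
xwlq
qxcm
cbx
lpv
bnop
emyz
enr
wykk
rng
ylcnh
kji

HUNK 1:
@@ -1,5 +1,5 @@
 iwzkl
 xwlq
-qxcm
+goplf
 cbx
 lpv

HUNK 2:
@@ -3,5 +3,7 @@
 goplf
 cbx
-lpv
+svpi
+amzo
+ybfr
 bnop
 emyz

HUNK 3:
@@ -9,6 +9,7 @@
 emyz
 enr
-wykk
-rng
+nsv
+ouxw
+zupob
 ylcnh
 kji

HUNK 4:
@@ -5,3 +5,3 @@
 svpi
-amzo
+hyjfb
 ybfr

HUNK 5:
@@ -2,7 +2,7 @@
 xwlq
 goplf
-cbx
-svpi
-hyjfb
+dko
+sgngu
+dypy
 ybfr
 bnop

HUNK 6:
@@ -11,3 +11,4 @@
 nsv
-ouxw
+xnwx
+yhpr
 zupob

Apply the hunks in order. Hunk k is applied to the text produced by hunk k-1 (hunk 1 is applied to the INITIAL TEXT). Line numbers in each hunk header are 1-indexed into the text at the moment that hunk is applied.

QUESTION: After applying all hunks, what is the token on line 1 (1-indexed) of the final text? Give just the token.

Answer: iwzkl

Derivation:
Hunk 1: at line 1 remove [qxcm] add [goplf] -> 12 lines: iwzkl xwlq goplf cbx lpv bnop emyz enr wykk rng ylcnh kji
Hunk 2: at line 3 remove [lpv] add [svpi,amzo,ybfr] -> 14 lines: iwzkl xwlq goplf cbx svpi amzo ybfr bnop emyz enr wykk rng ylcnh kji
Hunk 3: at line 9 remove [wykk,rng] add [nsv,ouxw,zupob] -> 15 lines: iwzkl xwlq goplf cbx svpi amzo ybfr bnop emyz enr nsv ouxw zupob ylcnh kji
Hunk 4: at line 5 remove [amzo] add [hyjfb] -> 15 lines: iwzkl xwlq goplf cbx svpi hyjfb ybfr bnop emyz enr nsv ouxw zupob ylcnh kji
Hunk 5: at line 2 remove [cbx,svpi,hyjfb] add [dko,sgngu,dypy] -> 15 lines: iwzkl xwlq goplf dko sgngu dypy ybfr bnop emyz enr nsv ouxw zupob ylcnh kji
Hunk 6: at line 11 remove [ouxw] add [xnwx,yhpr] -> 16 lines: iwzkl xwlq goplf dko sgngu dypy ybfr bnop emyz enr nsv xnwx yhpr zupob ylcnh kji
Final line 1: iwzkl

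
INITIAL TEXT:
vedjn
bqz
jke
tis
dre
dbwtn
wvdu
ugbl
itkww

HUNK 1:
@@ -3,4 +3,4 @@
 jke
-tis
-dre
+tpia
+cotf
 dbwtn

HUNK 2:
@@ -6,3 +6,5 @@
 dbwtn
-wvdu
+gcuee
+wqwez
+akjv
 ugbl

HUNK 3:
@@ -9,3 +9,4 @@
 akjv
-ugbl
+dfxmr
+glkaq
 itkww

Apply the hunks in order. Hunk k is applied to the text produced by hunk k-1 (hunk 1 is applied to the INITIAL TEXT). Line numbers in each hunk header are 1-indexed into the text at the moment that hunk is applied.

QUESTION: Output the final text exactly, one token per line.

Answer: vedjn
bqz
jke
tpia
cotf
dbwtn
gcuee
wqwez
akjv
dfxmr
glkaq
itkww

Derivation:
Hunk 1: at line 3 remove [tis,dre] add [tpia,cotf] -> 9 lines: vedjn bqz jke tpia cotf dbwtn wvdu ugbl itkww
Hunk 2: at line 6 remove [wvdu] add [gcuee,wqwez,akjv] -> 11 lines: vedjn bqz jke tpia cotf dbwtn gcuee wqwez akjv ugbl itkww
Hunk 3: at line 9 remove [ugbl] add [dfxmr,glkaq] -> 12 lines: vedjn bqz jke tpia cotf dbwtn gcuee wqwez akjv dfxmr glkaq itkww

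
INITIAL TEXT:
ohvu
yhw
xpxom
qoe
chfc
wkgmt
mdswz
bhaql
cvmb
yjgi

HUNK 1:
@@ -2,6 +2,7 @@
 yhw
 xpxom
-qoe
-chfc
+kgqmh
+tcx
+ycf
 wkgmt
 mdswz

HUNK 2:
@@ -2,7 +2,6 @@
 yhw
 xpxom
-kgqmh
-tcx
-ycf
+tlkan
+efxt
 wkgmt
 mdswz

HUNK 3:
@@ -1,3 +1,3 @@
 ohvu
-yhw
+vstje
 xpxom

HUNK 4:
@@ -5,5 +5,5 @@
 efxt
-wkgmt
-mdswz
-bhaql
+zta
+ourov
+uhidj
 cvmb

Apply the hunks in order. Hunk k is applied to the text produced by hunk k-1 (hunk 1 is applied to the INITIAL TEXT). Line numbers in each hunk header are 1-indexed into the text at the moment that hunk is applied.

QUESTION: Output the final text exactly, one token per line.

Hunk 1: at line 2 remove [qoe,chfc] add [kgqmh,tcx,ycf] -> 11 lines: ohvu yhw xpxom kgqmh tcx ycf wkgmt mdswz bhaql cvmb yjgi
Hunk 2: at line 2 remove [kgqmh,tcx,ycf] add [tlkan,efxt] -> 10 lines: ohvu yhw xpxom tlkan efxt wkgmt mdswz bhaql cvmb yjgi
Hunk 3: at line 1 remove [yhw] add [vstje] -> 10 lines: ohvu vstje xpxom tlkan efxt wkgmt mdswz bhaql cvmb yjgi
Hunk 4: at line 5 remove [wkgmt,mdswz,bhaql] add [zta,ourov,uhidj] -> 10 lines: ohvu vstje xpxom tlkan efxt zta ourov uhidj cvmb yjgi

Answer: ohvu
vstje
xpxom
tlkan
efxt
zta
ourov
uhidj
cvmb
yjgi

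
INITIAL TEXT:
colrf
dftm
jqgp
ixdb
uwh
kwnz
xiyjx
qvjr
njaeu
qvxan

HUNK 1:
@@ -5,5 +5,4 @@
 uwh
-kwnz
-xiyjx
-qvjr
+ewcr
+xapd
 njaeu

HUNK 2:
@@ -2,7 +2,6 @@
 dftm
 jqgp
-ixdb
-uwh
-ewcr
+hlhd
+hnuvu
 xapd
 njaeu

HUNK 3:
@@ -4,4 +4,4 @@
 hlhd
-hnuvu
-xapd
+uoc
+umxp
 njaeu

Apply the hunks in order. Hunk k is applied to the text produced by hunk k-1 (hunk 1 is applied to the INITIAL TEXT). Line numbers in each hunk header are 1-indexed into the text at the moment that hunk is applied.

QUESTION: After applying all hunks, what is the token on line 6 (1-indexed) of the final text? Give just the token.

Answer: umxp

Derivation:
Hunk 1: at line 5 remove [kwnz,xiyjx,qvjr] add [ewcr,xapd] -> 9 lines: colrf dftm jqgp ixdb uwh ewcr xapd njaeu qvxan
Hunk 2: at line 2 remove [ixdb,uwh,ewcr] add [hlhd,hnuvu] -> 8 lines: colrf dftm jqgp hlhd hnuvu xapd njaeu qvxan
Hunk 3: at line 4 remove [hnuvu,xapd] add [uoc,umxp] -> 8 lines: colrf dftm jqgp hlhd uoc umxp njaeu qvxan
Final line 6: umxp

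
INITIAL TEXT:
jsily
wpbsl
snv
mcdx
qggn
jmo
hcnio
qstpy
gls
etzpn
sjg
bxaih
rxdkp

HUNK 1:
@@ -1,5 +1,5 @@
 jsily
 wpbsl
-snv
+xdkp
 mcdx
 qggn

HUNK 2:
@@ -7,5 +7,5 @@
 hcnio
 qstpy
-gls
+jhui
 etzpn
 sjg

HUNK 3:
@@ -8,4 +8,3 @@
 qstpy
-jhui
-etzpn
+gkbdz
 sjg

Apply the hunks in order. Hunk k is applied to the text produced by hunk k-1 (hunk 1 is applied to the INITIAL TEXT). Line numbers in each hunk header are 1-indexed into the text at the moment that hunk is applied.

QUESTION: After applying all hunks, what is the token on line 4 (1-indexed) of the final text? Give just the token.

Answer: mcdx

Derivation:
Hunk 1: at line 1 remove [snv] add [xdkp] -> 13 lines: jsily wpbsl xdkp mcdx qggn jmo hcnio qstpy gls etzpn sjg bxaih rxdkp
Hunk 2: at line 7 remove [gls] add [jhui] -> 13 lines: jsily wpbsl xdkp mcdx qggn jmo hcnio qstpy jhui etzpn sjg bxaih rxdkp
Hunk 3: at line 8 remove [jhui,etzpn] add [gkbdz] -> 12 lines: jsily wpbsl xdkp mcdx qggn jmo hcnio qstpy gkbdz sjg bxaih rxdkp
Final line 4: mcdx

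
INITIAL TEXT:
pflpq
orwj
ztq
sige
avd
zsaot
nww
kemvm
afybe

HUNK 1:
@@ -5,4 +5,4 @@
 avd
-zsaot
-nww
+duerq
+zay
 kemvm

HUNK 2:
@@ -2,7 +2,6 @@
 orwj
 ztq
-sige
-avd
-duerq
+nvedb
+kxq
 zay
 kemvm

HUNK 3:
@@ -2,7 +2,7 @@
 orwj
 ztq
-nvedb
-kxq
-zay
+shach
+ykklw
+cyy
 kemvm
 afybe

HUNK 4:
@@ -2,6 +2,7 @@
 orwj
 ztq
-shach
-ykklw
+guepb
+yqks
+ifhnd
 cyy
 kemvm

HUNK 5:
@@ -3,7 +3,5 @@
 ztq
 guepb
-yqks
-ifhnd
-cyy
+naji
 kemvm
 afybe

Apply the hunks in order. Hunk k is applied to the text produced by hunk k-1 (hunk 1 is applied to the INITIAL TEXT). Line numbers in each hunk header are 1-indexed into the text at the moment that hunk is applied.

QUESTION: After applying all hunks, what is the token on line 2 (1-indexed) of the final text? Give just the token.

Hunk 1: at line 5 remove [zsaot,nww] add [duerq,zay] -> 9 lines: pflpq orwj ztq sige avd duerq zay kemvm afybe
Hunk 2: at line 2 remove [sige,avd,duerq] add [nvedb,kxq] -> 8 lines: pflpq orwj ztq nvedb kxq zay kemvm afybe
Hunk 3: at line 2 remove [nvedb,kxq,zay] add [shach,ykklw,cyy] -> 8 lines: pflpq orwj ztq shach ykklw cyy kemvm afybe
Hunk 4: at line 2 remove [shach,ykklw] add [guepb,yqks,ifhnd] -> 9 lines: pflpq orwj ztq guepb yqks ifhnd cyy kemvm afybe
Hunk 5: at line 3 remove [yqks,ifhnd,cyy] add [naji] -> 7 lines: pflpq orwj ztq guepb naji kemvm afybe
Final line 2: orwj

Answer: orwj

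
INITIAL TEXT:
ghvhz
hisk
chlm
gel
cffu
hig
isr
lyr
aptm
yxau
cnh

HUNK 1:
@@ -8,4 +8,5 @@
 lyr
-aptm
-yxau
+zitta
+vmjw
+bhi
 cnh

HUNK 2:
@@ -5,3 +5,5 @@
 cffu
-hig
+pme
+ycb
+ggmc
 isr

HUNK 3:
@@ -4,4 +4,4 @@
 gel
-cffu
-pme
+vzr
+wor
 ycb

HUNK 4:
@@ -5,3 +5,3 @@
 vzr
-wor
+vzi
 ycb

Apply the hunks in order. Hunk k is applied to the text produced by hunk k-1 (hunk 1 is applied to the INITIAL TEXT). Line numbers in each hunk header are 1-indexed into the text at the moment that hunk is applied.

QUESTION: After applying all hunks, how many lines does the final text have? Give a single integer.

Answer: 14

Derivation:
Hunk 1: at line 8 remove [aptm,yxau] add [zitta,vmjw,bhi] -> 12 lines: ghvhz hisk chlm gel cffu hig isr lyr zitta vmjw bhi cnh
Hunk 2: at line 5 remove [hig] add [pme,ycb,ggmc] -> 14 lines: ghvhz hisk chlm gel cffu pme ycb ggmc isr lyr zitta vmjw bhi cnh
Hunk 3: at line 4 remove [cffu,pme] add [vzr,wor] -> 14 lines: ghvhz hisk chlm gel vzr wor ycb ggmc isr lyr zitta vmjw bhi cnh
Hunk 4: at line 5 remove [wor] add [vzi] -> 14 lines: ghvhz hisk chlm gel vzr vzi ycb ggmc isr lyr zitta vmjw bhi cnh
Final line count: 14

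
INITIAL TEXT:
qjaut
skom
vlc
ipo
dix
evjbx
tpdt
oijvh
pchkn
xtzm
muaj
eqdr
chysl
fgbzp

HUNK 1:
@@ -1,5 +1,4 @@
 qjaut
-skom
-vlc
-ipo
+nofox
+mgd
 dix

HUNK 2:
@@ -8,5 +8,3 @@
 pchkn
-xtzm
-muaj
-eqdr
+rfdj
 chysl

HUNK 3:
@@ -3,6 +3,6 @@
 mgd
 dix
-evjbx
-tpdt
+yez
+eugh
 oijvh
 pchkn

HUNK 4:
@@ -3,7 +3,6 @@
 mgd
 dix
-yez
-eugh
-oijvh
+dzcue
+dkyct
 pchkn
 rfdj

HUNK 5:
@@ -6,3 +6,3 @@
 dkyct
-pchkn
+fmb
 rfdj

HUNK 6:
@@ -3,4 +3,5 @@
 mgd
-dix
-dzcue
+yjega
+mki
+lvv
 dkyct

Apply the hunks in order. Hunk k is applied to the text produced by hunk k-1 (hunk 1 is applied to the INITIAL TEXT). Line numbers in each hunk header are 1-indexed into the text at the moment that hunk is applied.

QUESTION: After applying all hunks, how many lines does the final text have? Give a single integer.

Hunk 1: at line 1 remove [skom,vlc,ipo] add [nofox,mgd] -> 13 lines: qjaut nofox mgd dix evjbx tpdt oijvh pchkn xtzm muaj eqdr chysl fgbzp
Hunk 2: at line 8 remove [xtzm,muaj,eqdr] add [rfdj] -> 11 lines: qjaut nofox mgd dix evjbx tpdt oijvh pchkn rfdj chysl fgbzp
Hunk 3: at line 3 remove [evjbx,tpdt] add [yez,eugh] -> 11 lines: qjaut nofox mgd dix yez eugh oijvh pchkn rfdj chysl fgbzp
Hunk 4: at line 3 remove [yez,eugh,oijvh] add [dzcue,dkyct] -> 10 lines: qjaut nofox mgd dix dzcue dkyct pchkn rfdj chysl fgbzp
Hunk 5: at line 6 remove [pchkn] add [fmb] -> 10 lines: qjaut nofox mgd dix dzcue dkyct fmb rfdj chysl fgbzp
Hunk 6: at line 3 remove [dix,dzcue] add [yjega,mki,lvv] -> 11 lines: qjaut nofox mgd yjega mki lvv dkyct fmb rfdj chysl fgbzp
Final line count: 11

Answer: 11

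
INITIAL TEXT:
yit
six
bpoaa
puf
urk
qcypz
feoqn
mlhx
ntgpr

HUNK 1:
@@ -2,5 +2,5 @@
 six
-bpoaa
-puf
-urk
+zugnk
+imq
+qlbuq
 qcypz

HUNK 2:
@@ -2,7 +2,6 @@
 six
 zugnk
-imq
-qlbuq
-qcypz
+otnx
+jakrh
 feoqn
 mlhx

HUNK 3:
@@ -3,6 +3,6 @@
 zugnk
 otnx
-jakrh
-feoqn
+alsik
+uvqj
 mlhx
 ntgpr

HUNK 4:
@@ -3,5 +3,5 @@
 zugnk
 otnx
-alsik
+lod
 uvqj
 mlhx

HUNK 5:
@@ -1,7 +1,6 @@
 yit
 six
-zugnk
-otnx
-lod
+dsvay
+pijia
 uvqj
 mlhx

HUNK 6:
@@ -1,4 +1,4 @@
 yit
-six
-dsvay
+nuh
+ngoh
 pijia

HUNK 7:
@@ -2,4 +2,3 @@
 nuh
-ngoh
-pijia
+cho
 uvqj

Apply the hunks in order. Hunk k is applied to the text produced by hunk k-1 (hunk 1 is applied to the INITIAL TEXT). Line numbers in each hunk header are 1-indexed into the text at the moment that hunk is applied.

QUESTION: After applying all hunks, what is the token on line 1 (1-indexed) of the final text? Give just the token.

Answer: yit

Derivation:
Hunk 1: at line 2 remove [bpoaa,puf,urk] add [zugnk,imq,qlbuq] -> 9 lines: yit six zugnk imq qlbuq qcypz feoqn mlhx ntgpr
Hunk 2: at line 2 remove [imq,qlbuq,qcypz] add [otnx,jakrh] -> 8 lines: yit six zugnk otnx jakrh feoqn mlhx ntgpr
Hunk 3: at line 3 remove [jakrh,feoqn] add [alsik,uvqj] -> 8 lines: yit six zugnk otnx alsik uvqj mlhx ntgpr
Hunk 4: at line 3 remove [alsik] add [lod] -> 8 lines: yit six zugnk otnx lod uvqj mlhx ntgpr
Hunk 5: at line 1 remove [zugnk,otnx,lod] add [dsvay,pijia] -> 7 lines: yit six dsvay pijia uvqj mlhx ntgpr
Hunk 6: at line 1 remove [six,dsvay] add [nuh,ngoh] -> 7 lines: yit nuh ngoh pijia uvqj mlhx ntgpr
Hunk 7: at line 2 remove [ngoh,pijia] add [cho] -> 6 lines: yit nuh cho uvqj mlhx ntgpr
Final line 1: yit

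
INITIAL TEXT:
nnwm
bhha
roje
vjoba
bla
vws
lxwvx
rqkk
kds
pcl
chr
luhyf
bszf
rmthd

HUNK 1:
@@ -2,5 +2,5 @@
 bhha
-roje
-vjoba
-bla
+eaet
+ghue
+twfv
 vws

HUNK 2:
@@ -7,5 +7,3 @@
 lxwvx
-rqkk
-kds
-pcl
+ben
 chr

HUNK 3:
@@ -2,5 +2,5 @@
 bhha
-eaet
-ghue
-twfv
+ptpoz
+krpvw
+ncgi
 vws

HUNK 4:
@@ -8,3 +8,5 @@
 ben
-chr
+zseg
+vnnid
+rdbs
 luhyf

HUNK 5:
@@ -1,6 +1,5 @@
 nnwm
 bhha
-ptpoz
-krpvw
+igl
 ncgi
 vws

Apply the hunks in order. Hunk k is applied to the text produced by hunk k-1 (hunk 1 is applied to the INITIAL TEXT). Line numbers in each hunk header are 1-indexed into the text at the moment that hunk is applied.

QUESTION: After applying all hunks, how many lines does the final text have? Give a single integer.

Answer: 13

Derivation:
Hunk 1: at line 2 remove [roje,vjoba,bla] add [eaet,ghue,twfv] -> 14 lines: nnwm bhha eaet ghue twfv vws lxwvx rqkk kds pcl chr luhyf bszf rmthd
Hunk 2: at line 7 remove [rqkk,kds,pcl] add [ben] -> 12 lines: nnwm bhha eaet ghue twfv vws lxwvx ben chr luhyf bszf rmthd
Hunk 3: at line 2 remove [eaet,ghue,twfv] add [ptpoz,krpvw,ncgi] -> 12 lines: nnwm bhha ptpoz krpvw ncgi vws lxwvx ben chr luhyf bszf rmthd
Hunk 4: at line 8 remove [chr] add [zseg,vnnid,rdbs] -> 14 lines: nnwm bhha ptpoz krpvw ncgi vws lxwvx ben zseg vnnid rdbs luhyf bszf rmthd
Hunk 5: at line 1 remove [ptpoz,krpvw] add [igl] -> 13 lines: nnwm bhha igl ncgi vws lxwvx ben zseg vnnid rdbs luhyf bszf rmthd
Final line count: 13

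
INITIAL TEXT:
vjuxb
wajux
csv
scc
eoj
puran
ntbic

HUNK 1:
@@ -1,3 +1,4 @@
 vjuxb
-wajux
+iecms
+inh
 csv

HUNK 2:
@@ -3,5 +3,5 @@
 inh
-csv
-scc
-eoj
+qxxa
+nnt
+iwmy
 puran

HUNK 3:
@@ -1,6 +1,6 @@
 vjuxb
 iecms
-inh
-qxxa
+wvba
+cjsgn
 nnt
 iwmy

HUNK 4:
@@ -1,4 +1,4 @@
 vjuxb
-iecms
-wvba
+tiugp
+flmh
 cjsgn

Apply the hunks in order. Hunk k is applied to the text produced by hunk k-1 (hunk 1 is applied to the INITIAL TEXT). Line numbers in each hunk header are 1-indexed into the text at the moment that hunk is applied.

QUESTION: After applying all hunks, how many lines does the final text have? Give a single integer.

Answer: 8

Derivation:
Hunk 1: at line 1 remove [wajux] add [iecms,inh] -> 8 lines: vjuxb iecms inh csv scc eoj puran ntbic
Hunk 2: at line 3 remove [csv,scc,eoj] add [qxxa,nnt,iwmy] -> 8 lines: vjuxb iecms inh qxxa nnt iwmy puran ntbic
Hunk 3: at line 1 remove [inh,qxxa] add [wvba,cjsgn] -> 8 lines: vjuxb iecms wvba cjsgn nnt iwmy puran ntbic
Hunk 4: at line 1 remove [iecms,wvba] add [tiugp,flmh] -> 8 lines: vjuxb tiugp flmh cjsgn nnt iwmy puran ntbic
Final line count: 8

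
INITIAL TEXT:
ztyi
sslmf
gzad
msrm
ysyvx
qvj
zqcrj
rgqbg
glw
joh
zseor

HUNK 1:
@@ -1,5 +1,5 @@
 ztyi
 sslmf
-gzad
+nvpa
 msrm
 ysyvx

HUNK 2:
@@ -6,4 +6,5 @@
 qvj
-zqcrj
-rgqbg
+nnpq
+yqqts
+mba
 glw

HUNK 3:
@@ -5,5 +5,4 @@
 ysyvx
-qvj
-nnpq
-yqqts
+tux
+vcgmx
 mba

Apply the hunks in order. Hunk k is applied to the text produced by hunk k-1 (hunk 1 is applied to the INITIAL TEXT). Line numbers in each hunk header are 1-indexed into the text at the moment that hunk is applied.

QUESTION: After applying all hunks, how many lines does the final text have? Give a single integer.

Hunk 1: at line 1 remove [gzad] add [nvpa] -> 11 lines: ztyi sslmf nvpa msrm ysyvx qvj zqcrj rgqbg glw joh zseor
Hunk 2: at line 6 remove [zqcrj,rgqbg] add [nnpq,yqqts,mba] -> 12 lines: ztyi sslmf nvpa msrm ysyvx qvj nnpq yqqts mba glw joh zseor
Hunk 3: at line 5 remove [qvj,nnpq,yqqts] add [tux,vcgmx] -> 11 lines: ztyi sslmf nvpa msrm ysyvx tux vcgmx mba glw joh zseor
Final line count: 11

Answer: 11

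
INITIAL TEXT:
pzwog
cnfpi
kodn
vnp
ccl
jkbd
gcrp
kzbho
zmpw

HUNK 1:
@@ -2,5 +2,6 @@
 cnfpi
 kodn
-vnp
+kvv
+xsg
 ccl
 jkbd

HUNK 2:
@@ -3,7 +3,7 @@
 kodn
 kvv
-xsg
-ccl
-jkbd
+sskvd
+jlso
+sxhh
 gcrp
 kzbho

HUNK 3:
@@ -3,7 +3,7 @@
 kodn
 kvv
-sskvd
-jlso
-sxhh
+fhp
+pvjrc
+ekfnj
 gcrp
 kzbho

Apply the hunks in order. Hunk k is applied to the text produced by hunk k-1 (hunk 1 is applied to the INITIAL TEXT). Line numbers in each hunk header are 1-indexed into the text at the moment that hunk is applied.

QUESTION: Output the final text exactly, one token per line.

Answer: pzwog
cnfpi
kodn
kvv
fhp
pvjrc
ekfnj
gcrp
kzbho
zmpw

Derivation:
Hunk 1: at line 2 remove [vnp] add [kvv,xsg] -> 10 lines: pzwog cnfpi kodn kvv xsg ccl jkbd gcrp kzbho zmpw
Hunk 2: at line 3 remove [xsg,ccl,jkbd] add [sskvd,jlso,sxhh] -> 10 lines: pzwog cnfpi kodn kvv sskvd jlso sxhh gcrp kzbho zmpw
Hunk 3: at line 3 remove [sskvd,jlso,sxhh] add [fhp,pvjrc,ekfnj] -> 10 lines: pzwog cnfpi kodn kvv fhp pvjrc ekfnj gcrp kzbho zmpw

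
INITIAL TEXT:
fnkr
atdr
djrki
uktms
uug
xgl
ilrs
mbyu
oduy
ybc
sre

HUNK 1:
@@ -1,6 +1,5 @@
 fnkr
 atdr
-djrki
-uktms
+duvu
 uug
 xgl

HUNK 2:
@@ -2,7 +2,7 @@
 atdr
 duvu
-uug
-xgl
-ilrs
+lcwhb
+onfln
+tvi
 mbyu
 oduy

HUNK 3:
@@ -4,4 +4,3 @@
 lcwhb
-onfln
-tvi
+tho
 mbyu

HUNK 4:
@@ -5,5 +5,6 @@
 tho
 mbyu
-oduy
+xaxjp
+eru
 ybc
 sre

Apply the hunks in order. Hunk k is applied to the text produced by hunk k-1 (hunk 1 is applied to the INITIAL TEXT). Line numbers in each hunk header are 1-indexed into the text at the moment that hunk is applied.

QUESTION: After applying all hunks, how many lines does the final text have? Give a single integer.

Hunk 1: at line 1 remove [djrki,uktms] add [duvu] -> 10 lines: fnkr atdr duvu uug xgl ilrs mbyu oduy ybc sre
Hunk 2: at line 2 remove [uug,xgl,ilrs] add [lcwhb,onfln,tvi] -> 10 lines: fnkr atdr duvu lcwhb onfln tvi mbyu oduy ybc sre
Hunk 3: at line 4 remove [onfln,tvi] add [tho] -> 9 lines: fnkr atdr duvu lcwhb tho mbyu oduy ybc sre
Hunk 4: at line 5 remove [oduy] add [xaxjp,eru] -> 10 lines: fnkr atdr duvu lcwhb tho mbyu xaxjp eru ybc sre
Final line count: 10

Answer: 10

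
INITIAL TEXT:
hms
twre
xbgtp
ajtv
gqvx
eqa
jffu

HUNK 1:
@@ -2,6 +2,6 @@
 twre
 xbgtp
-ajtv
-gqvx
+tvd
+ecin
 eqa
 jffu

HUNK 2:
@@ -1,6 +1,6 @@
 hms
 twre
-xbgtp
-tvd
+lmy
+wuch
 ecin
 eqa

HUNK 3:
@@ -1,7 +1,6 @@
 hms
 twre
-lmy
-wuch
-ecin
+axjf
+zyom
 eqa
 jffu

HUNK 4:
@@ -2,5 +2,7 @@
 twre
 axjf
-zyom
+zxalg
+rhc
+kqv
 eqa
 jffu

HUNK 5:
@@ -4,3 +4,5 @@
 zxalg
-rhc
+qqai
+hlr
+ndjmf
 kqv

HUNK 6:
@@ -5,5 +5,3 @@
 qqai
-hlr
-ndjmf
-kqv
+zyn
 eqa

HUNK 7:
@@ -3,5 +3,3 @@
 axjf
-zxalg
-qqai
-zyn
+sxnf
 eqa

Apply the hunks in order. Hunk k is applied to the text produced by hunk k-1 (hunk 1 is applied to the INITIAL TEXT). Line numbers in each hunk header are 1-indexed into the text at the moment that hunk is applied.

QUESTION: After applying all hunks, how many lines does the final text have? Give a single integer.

Hunk 1: at line 2 remove [ajtv,gqvx] add [tvd,ecin] -> 7 lines: hms twre xbgtp tvd ecin eqa jffu
Hunk 2: at line 1 remove [xbgtp,tvd] add [lmy,wuch] -> 7 lines: hms twre lmy wuch ecin eqa jffu
Hunk 3: at line 1 remove [lmy,wuch,ecin] add [axjf,zyom] -> 6 lines: hms twre axjf zyom eqa jffu
Hunk 4: at line 2 remove [zyom] add [zxalg,rhc,kqv] -> 8 lines: hms twre axjf zxalg rhc kqv eqa jffu
Hunk 5: at line 4 remove [rhc] add [qqai,hlr,ndjmf] -> 10 lines: hms twre axjf zxalg qqai hlr ndjmf kqv eqa jffu
Hunk 6: at line 5 remove [hlr,ndjmf,kqv] add [zyn] -> 8 lines: hms twre axjf zxalg qqai zyn eqa jffu
Hunk 7: at line 3 remove [zxalg,qqai,zyn] add [sxnf] -> 6 lines: hms twre axjf sxnf eqa jffu
Final line count: 6

Answer: 6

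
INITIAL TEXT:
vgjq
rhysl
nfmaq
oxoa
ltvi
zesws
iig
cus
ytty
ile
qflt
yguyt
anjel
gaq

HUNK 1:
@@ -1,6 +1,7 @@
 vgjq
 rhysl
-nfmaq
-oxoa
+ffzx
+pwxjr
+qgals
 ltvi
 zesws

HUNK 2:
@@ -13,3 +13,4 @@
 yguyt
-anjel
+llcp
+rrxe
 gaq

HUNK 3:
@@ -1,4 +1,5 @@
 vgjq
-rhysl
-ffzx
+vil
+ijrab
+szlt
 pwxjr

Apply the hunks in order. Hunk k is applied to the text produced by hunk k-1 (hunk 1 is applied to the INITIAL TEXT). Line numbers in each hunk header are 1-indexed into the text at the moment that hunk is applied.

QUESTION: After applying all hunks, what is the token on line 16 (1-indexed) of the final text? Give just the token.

Hunk 1: at line 1 remove [nfmaq,oxoa] add [ffzx,pwxjr,qgals] -> 15 lines: vgjq rhysl ffzx pwxjr qgals ltvi zesws iig cus ytty ile qflt yguyt anjel gaq
Hunk 2: at line 13 remove [anjel] add [llcp,rrxe] -> 16 lines: vgjq rhysl ffzx pwxjr qgals ltvi zesws iig cus ytty ile qflt yguyt llcp rrxe gaq
Hunk 3: at line 1 remove [rhysl,ffzx] add [vil,ijrab,szlt] -> 17 lines: vgjq vil ijrab szlt pwxjr qgals ltvi zesws iig cus ytty ile qflt yguyt llcp rrxe gaq
Final line 16: rrxe

Answer: rrxe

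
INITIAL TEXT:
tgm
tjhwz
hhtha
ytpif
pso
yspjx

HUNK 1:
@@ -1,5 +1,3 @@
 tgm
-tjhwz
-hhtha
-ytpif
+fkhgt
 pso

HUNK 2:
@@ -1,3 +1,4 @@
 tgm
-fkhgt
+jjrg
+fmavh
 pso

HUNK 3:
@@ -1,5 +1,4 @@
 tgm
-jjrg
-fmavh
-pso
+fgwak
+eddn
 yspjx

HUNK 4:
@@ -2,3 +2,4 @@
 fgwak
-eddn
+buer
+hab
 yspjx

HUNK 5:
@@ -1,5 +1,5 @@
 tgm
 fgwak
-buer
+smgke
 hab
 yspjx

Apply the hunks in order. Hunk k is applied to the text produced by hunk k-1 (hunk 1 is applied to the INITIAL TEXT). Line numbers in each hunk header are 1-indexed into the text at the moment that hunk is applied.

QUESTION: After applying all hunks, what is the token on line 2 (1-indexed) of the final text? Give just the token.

Hunk 1: at line 1 remove [tjhwz,hhtha,ytpif] add [fkhgt] -> 4 lines: tgm fkhgt pso yspjx
Hunk 2: at line 1 remove [fkhgt] add [jjrg,fmavh] -> 5 lines: tgm jjrg fmavh pso yspjx
Hunk 3: at line 1 remove [jjrg,fmavh,pso] add [fgwak,eddn] -> 4 lines: tgm fgwak eddn yspjx
Hunk 4: at line 2 remove [eddn] add [buer,hab] -> 5 lines: tgm fgwak buer hab yspjx
Hunk 5: at line 1 remove [buer] add [smgke] -> 5 lines: tgm fgwak smgke hab yspjx
Final line 2: fgwak

Answer: fgwak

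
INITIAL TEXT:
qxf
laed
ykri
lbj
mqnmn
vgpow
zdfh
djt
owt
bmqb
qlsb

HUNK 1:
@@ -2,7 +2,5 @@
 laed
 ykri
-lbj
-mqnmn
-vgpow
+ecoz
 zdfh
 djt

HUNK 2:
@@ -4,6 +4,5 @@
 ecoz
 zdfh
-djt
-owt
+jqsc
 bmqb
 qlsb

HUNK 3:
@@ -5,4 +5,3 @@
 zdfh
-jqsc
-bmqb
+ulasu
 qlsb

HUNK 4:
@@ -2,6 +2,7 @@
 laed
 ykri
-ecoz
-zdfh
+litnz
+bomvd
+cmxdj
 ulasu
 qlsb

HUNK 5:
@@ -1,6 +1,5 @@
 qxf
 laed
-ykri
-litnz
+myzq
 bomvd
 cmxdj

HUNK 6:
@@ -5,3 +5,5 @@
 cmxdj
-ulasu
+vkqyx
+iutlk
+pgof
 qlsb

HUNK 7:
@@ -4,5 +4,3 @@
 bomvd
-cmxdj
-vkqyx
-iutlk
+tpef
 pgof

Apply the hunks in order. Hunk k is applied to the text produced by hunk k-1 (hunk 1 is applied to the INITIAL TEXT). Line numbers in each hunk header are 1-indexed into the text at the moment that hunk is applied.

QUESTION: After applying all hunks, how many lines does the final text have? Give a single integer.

Answer: 7

Derivation:
Hunk 1: at line 2 remove [lbj,mqnmn,vgpow] add [ecoz] -> 9 lines: qxf laed ykri ecoz zdfh djt owt bmqb qlsb
Hunk 2: at line 4 remove [djt,owt] add [jqsc] -> 8 lines: qxf laed ykri ecoz zdfh jqsc bmqb qlsb
Hunk 3: at line 5 remove [jqsc,bmqb] add [ulasu] -> 7 lines: qxf laed ykri ecoz zdfh ulasu qlsb
Hunk 4: at line 2 remove [ecoz,zdfh] add [litnz,bomvd,cmxdj] -> 8 lines: qxf laed ykri litnz bomvd cmxdj ulasu qlsb
Hunk 5: at line 1 remove [ykri,litnz] add [myzq] -> 7 lines: qxf laed myzq bomvd cmxdj ulasu qlsb
Hunk 6: at line 5 remove [ulasu] add [vkqyx,iutlk,pgof] -> 9 lines: qxf laed myzq bomvd cmxdj vkqyx iutlk pgof qlsb
Hunk 7: at line 4 remove [cmxdj,vkqyx,iutlk] add [tpef] -> 7 lines: qxf laed myzq bomvd tpef pgof qlsb
Final line count: 7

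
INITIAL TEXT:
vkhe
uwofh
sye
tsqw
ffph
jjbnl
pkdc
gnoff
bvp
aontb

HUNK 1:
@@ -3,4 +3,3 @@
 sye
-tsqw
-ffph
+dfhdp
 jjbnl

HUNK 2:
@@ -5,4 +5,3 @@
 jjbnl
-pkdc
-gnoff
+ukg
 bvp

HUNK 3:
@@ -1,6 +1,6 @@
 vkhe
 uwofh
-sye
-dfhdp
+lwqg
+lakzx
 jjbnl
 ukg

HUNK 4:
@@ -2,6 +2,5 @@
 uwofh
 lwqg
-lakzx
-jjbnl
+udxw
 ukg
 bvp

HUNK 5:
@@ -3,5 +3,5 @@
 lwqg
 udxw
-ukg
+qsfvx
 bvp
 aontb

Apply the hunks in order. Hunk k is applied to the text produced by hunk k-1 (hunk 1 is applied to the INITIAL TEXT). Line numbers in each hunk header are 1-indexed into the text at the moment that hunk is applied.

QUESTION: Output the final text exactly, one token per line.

Hunk 1: at line 3 remove [tsqw,ffph] add [dfhdp] -> 9 lines: vkhe uwofh sye dfhdp jjbnl pkdc gnoff bvp aontb
Hunk 2: at line 5 remove [pkdc,gnoff] add [ukg] -> 8 lines: vkhe uwofh sye dfhdp jjbnl ukg bvp aontb
Hunk 3: at line 1 remove [sye,dfhdp] add [lwqg,lakzx] -> 8 lines: vkhe uwofh lwqg lakzx jjbnl ukg bvp aontb
Hunk 4: at line 2 remove [lakzx,jjbnl] add [udxw] -> 7 lines: vkhe uwofh lwqg udxw ukg bvp aontb
Hunk 5: at line 3 remove [ukg] add [qsfvx] -> 7 lines: vkhe uwofh lwqg udxw qsfvx bvp aontb

Answer: vkhe
uwofh
lwqg
udxw
qsfvx
bvp
aontb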